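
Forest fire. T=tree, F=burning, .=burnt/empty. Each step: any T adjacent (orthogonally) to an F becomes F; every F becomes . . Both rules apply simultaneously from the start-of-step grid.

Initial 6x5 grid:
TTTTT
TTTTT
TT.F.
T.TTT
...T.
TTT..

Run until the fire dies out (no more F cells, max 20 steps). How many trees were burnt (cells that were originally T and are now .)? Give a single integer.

Step 1: +2 fires, +1 burnt (F count now 2)
Step 2: +6 fires, +2 burnt (F count now 6)
Step 3: +3 fires, +6 burnt (F count now 3)
Step 4: +3 fires, +3 burnt (F count now 3)
Step 5: +2 fires, +3 burnt (F count now 2)
Step 6: +1 fires, +2 burnt (F count now 1)
Step 7: +0 fires, +1 burnt (F count now 0)
Fire out after step 7
Initially T: 20, now '.': 27
Total burnt (originally-T cells now '.'): 17

Answer: 17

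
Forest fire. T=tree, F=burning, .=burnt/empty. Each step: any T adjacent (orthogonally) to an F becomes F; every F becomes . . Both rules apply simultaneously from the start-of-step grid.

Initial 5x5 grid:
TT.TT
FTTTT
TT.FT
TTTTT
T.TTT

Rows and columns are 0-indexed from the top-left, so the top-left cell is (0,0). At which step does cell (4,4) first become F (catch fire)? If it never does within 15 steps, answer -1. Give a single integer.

Step 1: cell (4,4)='T' (+6 fires, +2 burnt)
Step 2: cell (4,4)='T' (+9 fires, +6 burnt)
Step 3: cell (4,4)='F' (+5 fires, +9 burnt)
  -> target ignites at step 3
Step 4: cell (4,4)='.' (+0 fires, +5 burnt)
  fire out at step 4

3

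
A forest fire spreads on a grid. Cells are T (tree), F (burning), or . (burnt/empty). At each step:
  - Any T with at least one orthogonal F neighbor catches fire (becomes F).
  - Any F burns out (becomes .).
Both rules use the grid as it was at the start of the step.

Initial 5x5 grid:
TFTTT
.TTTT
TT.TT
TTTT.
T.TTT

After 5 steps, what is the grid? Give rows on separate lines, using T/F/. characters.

Step 1: 3 trees catch fire, 1 burn out
  F.FTT
  .FTTT
  TT.TT
  TTTT.
  T.TTT
Step 2: 3 trees catch fire, 3 burn out
  ...FT
  ..FTT
  TF.TT
  TTTT.
  T.TTT
Step 3: 4 trees catch fire, 3 burn out
  ....F
  ...FT
  F..TT
  TFTT.
  T.TTT
Step 4: 4 trees catch fire, 4 burn out
  .....
  ....F
  ...FT
  F.FT.
  T.TTT
Step 5: 4 trees catch fire, 4 burn out
  .....
  .....
  ....F
  ...F.
  F.FTT

.....
.....
....F
...F.
F.FTT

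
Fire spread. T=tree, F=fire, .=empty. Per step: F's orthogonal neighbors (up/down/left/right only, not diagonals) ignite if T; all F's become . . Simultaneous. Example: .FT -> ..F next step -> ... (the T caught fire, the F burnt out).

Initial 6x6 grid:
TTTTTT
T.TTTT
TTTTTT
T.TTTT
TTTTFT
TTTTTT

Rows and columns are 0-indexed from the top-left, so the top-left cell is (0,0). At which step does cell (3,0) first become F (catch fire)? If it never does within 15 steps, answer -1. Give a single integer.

Step 1: cell (3,0)='T' (+4 fires, +1 burnt)
Step 2: cell (3,0)='T' (+6 fires, +4 burnt)
Step 3: cell (3,0)='T' (+6 fires, +6 burnt)
Step 4: cell (3,0)='T' (+6 fires, +6 burnt)
Step 5: cell (3,0)='F' (+6 fires, +6 burnt)
  -> target ignites at step 5
Step 6: cell (3,0)='.' (+2 fires, +6 burnt)
Step 7: cell (3,0)='.' (+2 fires, +2 burnt)
Step 8: cell (3,0)='.' (+1 fires, +2 burnt)
Step 9: cell (3,0)='.' (+0 fires, +1 burnt)
  fire out at step 9

5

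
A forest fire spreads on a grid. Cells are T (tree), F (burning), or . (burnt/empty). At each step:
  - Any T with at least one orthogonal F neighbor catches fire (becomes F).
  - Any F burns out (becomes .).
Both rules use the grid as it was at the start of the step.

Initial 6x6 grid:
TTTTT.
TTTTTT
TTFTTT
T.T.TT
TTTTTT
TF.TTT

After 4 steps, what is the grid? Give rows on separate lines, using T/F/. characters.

Step 1: 6 trees catch fire, 2 burn out
  TTTTT.
  TTFTTT
  TF.FTT
  T.F.TT
  TFTTTT
  F..TTT
Step 2: 7 trees catch fire, 6 burn out
  TTFTT.
  TF.FTT
  F...FT
  T...TT
  F.FTTT
  ...TTT
Step 3: 8 trees catch fire, 7 burn out
  TF.FT.
  F...FT
  .....F
  F...FT
  ...FTT
  ...TTT
Step 4: 6 trees catch fire, 8 burn out
  F...F.
  .....F
  ......
  .....F
  ....FT
  ...FTT

F...F.
.....F
......
.....F
....FT
...FTT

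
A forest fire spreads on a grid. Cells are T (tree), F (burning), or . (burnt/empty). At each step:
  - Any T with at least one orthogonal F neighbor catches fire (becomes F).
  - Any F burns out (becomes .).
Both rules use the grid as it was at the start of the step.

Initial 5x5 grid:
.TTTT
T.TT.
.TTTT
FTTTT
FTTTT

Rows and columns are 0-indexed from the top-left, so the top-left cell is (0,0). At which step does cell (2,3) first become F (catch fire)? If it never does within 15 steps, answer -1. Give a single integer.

Step 1: cell (2,3)='T' (+2 fires, +2 burnt)
Step 2: cell (2,3)='T' (+3 fires, +2 burnt)
Step 3: cell (2,3)='T' (+3 fires, +3 burnt)
Step 4: cell (2,3)='F' (+4 fires, +3 burnt)
  -> target ignites at step 4
Step 5: cell (2,3)='.' (+3 fires, +4 burnt)
Step 6: cell (2,3)='.' (+2 fires, +3 burnt)
Step 7: cell (2,3)='.' (+1 fires, +2 burnt)
Step 8: cell (2,3)='.' (+0 fires, +1 burnt)
  fire out at step 8

4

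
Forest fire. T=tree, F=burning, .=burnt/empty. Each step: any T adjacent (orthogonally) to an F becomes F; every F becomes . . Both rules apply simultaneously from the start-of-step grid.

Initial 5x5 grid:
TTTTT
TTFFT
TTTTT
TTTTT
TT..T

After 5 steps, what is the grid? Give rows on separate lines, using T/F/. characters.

Step 1: 6 trees catch fire, 2 burn out
  TTFFT
  TF..F
  TTFFT
  TTTTT
  TT..T
Step 2: 7 trees catch fire, 6 burn out
  TF..F
  F....
  TF..F
  TTFFT
  TT..T
Step 3: 4 trees catch fire, 7 burn out
  F....
  .....
  F....
  TF..F
  TT..T
Step 4: 3 trees catch fire, 4 burn out
  .....
  .....
  .....
  F....
  TF..F
Step 5: 1 trees catch fire, 3 burn out
  .....
  .....
  .....
  .....
  F....

.....
.....
.....
.....
F....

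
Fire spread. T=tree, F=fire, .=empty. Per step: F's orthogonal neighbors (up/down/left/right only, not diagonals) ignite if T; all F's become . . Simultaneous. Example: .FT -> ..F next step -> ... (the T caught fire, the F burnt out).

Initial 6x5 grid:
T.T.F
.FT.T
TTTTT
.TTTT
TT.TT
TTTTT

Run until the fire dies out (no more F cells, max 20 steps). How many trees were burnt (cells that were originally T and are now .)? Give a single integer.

Step 1: +3 fires, +2 burnt (F count now 3)
Step 2: +5 fires, +3 burnt (F count now 5)
Step 3: +4 fires, +5 burnt (F count now 4)
Step 4: +4 fires, +4 burnt (F count now 4)
Step 5: +4 fires, +4 burnt (F count now 4)
Step 6: +1 fires, +4 burnt (F count now 1)
Step 7: +0 fires, +1 burnt (F count now 0)
Fire out after step 7
Initially T: 22, now '.': 29
Total burnt (originally-T cells now '.'): 21

Answer: 21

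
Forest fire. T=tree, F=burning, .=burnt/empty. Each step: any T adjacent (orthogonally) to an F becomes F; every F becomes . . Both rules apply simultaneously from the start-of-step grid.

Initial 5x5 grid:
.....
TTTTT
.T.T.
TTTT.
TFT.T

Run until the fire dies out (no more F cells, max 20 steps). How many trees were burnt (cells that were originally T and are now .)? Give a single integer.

Step 1: +3 fires, +1 burnt (F count now 3)
Step 2: +3 fires, +3 burnt (F count now 3)
Step 3: +2 fires, +3 burnt (F count now 2)
Step 4: +3 fires, +2 burnt (F count now 3)
Step 5: +1 fires, +3 burnt (F count now 1)
Step 6: +1 fires, +1 burnt (F count now 1)
Step 7: +0 fires, +1 burnt (F count now 0)
Fire out after step 7
Initially T: 14, now '.': 24
Total burnt (originally-T cells now '.'): 13

Answer: 13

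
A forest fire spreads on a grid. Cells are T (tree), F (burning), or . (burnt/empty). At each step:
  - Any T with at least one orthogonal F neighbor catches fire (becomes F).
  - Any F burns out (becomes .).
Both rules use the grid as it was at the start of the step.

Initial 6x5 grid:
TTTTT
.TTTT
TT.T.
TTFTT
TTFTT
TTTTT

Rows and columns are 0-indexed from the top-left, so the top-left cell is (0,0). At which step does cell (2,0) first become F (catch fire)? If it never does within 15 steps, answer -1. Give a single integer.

Step 1: cell (2,0)='T' (+5 fires, +2 burnt)
Step 2: cell (2,0)='T' (+8 fires, +5 burnt)
Step 3: cell (2,0)='F' (+5 fires, +8 burnt)
  -> target ignites at step 3
Step 4: cell (2,0)='.' (+4 fires, +5 burnt)
Step 5: cell (2,0)='.' (+3 fires, +4 burnt)
Step 6: cell (2,0)='.' (+0 fires, +3 burnt)
  fire out at step 6

3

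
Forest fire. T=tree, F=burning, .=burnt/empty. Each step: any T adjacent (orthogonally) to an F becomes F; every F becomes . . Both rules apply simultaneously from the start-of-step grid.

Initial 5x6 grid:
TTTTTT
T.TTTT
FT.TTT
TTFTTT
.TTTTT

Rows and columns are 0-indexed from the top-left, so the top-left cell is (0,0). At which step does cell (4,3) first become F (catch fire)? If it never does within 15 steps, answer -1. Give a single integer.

Step 1: cell (4,3)='T' (+6 fires, +2 burnt)
Step 2: cell (4,3)='F' (+5 fires, +6 burnt)
  -> target ignites at step 2
Step 3: cell (4,3)='.' (+5 fires, +5 burnt)
Step 4: cell (4,3)='.' (+6 fires, +5 burnt)
Step 5: cell (4,3)='.' (+2 fires, +6 burnt)
Step 6: cell (4,3)='.' (+1 fires, +2 burnt)
Step 7: cell (4,3)='.' (+0 fires, +1 burnt)
  fire out at step 7

2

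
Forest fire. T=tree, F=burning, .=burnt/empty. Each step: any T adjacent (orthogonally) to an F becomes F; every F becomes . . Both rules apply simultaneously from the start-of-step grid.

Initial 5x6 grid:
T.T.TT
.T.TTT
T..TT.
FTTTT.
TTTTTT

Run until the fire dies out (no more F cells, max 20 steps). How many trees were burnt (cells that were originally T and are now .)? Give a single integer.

Step 1: +3 fires, +1 burnt (F count now 3)
Step 2: +2 fires, +3 burnt (F count now 2)
Step 3: +2 fires, +2 burnt (F count now 2)
Step 4: +3 fires, +2 burnt (F count now 3)
Step 5: +3 fires, +3 burnt (F count now 3)
Step 6: +2 fires, +3 burnt (F count now 2)
Step 7: +2 fires, +2 burnt (F count now 2)
Step 8: +1 fires, +2 burnt (F count now 1)
Step 9: +0 fires, +1 burnt (F count now 0)
Fire out after step 9
Initially T: 21, now '.': 27
Total burnt (originally-T cells now '.'): 18

Answer: 18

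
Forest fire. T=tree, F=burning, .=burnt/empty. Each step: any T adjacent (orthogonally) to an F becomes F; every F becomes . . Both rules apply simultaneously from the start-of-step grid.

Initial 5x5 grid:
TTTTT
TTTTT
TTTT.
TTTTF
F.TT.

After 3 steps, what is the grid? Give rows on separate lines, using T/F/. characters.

Step 1: 2 trees catch fire, 2 burn out
  TTTTT
  TTTTT
  TTTT.
  FTTF.
  ..TT.
Step 2: 5 trees catch fire, 2 burn out
  TTTTT
  TTTTT
  FTTF.
  .FF..
  ..TF.
Step 3: 5 trees catch fire, 5 burn out
  TTTTT
  FTTFT
  .FF..
  .....
  ..F..

TTTTT
FTTFT
.FF..
.....
..F..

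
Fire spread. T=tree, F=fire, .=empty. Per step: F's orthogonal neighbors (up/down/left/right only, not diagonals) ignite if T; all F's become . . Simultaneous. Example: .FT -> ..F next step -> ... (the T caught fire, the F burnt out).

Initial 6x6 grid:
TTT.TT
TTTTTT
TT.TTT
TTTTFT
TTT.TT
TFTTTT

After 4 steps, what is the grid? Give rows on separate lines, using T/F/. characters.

Step 1: 7 trees catch fire, 2 burn out
  TTT.TT
  TTTTTT
  TT.TFT
  TTTF.F
  TFT.FT
  F.FTTT
Step 2: 10 trees catch fire, 7 burn out
  TTT.TT
  TTTTFT
  TT.F.F
  TFF...
  F.F..F
  ...FFT
Step 3: 6 trees catch fire, 10 burn out
  TTT.FT
  TTTF.F
  TF....
  F.....
  ......
  .....F
Step 4: 4 trees catch fire, 6 burn out
  TTT..F
  TFF...
  F.....
  ......
  ......
  ......

TTT..F
TFF...
F.....
......
......
......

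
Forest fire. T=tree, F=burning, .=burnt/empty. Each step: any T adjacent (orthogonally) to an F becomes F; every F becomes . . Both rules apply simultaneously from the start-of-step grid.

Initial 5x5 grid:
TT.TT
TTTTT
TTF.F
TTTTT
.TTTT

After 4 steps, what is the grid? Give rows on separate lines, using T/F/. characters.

Step 1: 5 trees catch fire, 2 burn out
  TT.TT
  TTFTF
  TF...
  TTFTF
  .TTTT
Step 2: 8 trees catch fire, 5 burn out
  TT.TF
  TF.F.
  F....
  TF.F.
  .TFTF
Step 3: 6 trees catch fire, 8 burn out
  TF.F.
  F....
  .....
  F....
  .F.F.
Step 4: 1 trees catch fire, 6 burn out
  F....
  .....
  .....
  .....
  .....

F....
.....
.....
.....
.....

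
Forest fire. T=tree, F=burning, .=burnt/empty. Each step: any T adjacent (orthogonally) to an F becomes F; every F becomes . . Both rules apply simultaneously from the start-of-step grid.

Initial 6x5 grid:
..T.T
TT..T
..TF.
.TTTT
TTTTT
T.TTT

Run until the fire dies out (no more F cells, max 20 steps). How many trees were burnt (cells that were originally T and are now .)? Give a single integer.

Answer: 14

Derivation:
Step 1: +2 fires, +1 burnt (F count now 2)
Step 2: +3 fires, +2 burnt (F count now 3)
Step 3: +4 fires, +3 burnt (F count now 4)
Step 4: +3 fires, +4 burnt (F count now 3)
Step 5: +1 fires, +3 burnt (F count now 1)
Step 6: +1 fires, +1 burnt (F count now 1)
Step 7: +0 fires, +1 burnt (F count now 0)
Fire out after step 7
Initially T: 19, now '.': 25
Total burnt (originally-T cells now '.'): 14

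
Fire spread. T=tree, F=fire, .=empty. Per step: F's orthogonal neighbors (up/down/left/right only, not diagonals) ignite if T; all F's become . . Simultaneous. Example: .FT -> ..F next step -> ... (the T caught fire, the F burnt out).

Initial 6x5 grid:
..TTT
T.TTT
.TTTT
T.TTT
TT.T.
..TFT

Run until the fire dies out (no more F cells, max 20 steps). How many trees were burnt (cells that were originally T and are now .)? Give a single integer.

Answer: 16

Derivation:
Step 1: +3 fires, +1 burnt (F count now 3)
Step 2: +1 fires, +3 burnt (F count now 1)
Step 3: +3 fires, +1 burnt (F count now 3)
Step 4: +3 fires, +3 burnt (F count now 3)
Step 5: +4 fires, +3 burnt (F count now 4)
Step 6: +2 fires, +4 burnt (F count now 2)
Step 7: +0 fires, +2 burnt (F count now 0)
Fire out after step 7
Initially T: 20, now '.': 26
Total burnt (originally-T cells now '.'): 16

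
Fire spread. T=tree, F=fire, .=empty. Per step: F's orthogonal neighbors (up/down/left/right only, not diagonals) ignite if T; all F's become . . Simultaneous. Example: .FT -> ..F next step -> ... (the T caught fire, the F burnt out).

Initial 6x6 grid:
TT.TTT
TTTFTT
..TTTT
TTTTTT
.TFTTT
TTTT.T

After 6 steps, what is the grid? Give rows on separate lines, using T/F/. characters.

Step 1: 8 trees catch fire, 2 burn out
  TT.FTT
  TTF.FT
  ..TFTT
  TTFTTT
  .F.FTT
  TTFT.T
Step 2: 10 trees catch fire, 8 burn out
  TT..FT
  TF...F
  ..F.FT
  TF.FTT
  ....FT
  TF.F.T
Step 3: 8 trees catch fire, 10 burn out
  TF...F
  F.....
  .....F
  F...FT
  .....F
  F....T
Step 4: 3 trees catch fire, 8 burn out
  F.....
  ......
  ......
  .....F
  ......
  .....F
Step 5: 0 trees catch fire, 3 burn out
  ......
  ......
  ......
  ......
  ......
  ......
Step 6: 0 trees catch fire, 0 burn out
  ......
  ......
  ......
  ......
  ......
  ......

......
......
......
......
......
......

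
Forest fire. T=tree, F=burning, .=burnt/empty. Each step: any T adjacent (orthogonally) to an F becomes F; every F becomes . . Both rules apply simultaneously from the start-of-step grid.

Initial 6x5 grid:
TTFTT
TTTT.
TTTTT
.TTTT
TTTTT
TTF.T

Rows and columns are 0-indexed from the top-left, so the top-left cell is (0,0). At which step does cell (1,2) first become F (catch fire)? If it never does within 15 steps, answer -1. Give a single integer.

Step 1: cell (1,2)='F' (+5 fires, +2 burnt)
  -> target ignites at step 1
Step 2: cell (1,2)='.' (+9 fires, +5 burnt)
Step 3: cell (1,2)='.' (+7 fires, +9 burnt)
Step 4: cell (1,2)='.' (+4 fires, +7 burnt)
Step 5: cell (1,2)='.' (+0 fires, +4 burnt)
  fire out at step 5

1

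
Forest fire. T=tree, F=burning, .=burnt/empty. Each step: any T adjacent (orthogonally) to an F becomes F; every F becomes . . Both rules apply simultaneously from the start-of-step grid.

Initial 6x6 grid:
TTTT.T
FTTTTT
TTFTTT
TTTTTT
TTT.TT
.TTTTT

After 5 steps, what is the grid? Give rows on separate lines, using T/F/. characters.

Step 1: 7 trees catch fire, 2 burn out
  FTTT.T
  .FFTTT
  FF.FTT
  TTFTTT
  TTT.TT
  .TTTTT
Step 2: 8 trees catch fire, 7 burn out
  .FFT.T
  ...FTT
  ....FT
  FF.FTT
  TTF.TT
  .TTTTT
Step 3: 7 trees catch fire, 8 burn out
  ...F.T
  ....FT
  .....F
  ....FT
  FF..TT
  .TFTTT
Step 4: 5 trees catch fire, 7 burn out
  .....T
  .....F
  ......
  .....F
  ....FT
  .F.FTT
Step 5: 3 trees catch fire, 5 burn out
  .....F
  ......
  ......
  ......
  .....F
  ....FT

.....F
......
......
......
.....F
....FT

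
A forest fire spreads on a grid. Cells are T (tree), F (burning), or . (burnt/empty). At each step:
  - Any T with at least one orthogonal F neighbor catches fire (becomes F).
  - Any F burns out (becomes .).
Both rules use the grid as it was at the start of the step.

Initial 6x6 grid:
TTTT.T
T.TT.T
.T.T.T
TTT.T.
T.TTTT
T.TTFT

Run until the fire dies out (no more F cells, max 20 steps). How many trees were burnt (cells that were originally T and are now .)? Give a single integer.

Step 1: +3 fires, +1 burnt (F count now 3)
Step 2: +4 fires, +3 burnt (F count now 4)
Step 3: +1 fires, +4 burnt (F count now 1)
Step 4: +1 fires, +1 burnt (F count now 1)
Step 5: +1 fires, +1 burnt (F count now 1)
Step 6: +2 fires, +1 burnt (F count now 2)
Step 7: +1 fires, +2 burnt (F count now 1)
Step 8: +1 fires, +1 burnt (F count now 1)
Step 9: +0 fires, +1 burnt (F count now 0)
Fire out after step 9
Initially T: 25, now '.': 25
Total burnt (originally-T cells now '.'): 14

Answer: 14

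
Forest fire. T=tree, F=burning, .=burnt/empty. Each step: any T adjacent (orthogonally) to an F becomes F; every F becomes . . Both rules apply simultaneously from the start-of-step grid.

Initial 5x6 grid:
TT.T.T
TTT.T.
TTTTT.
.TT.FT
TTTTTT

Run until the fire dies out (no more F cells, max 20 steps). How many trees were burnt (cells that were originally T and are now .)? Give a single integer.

Step 1: +3 fires, +1 burnt (F count now 3)
Step 2: +4 fires, +3 burnt (F count now 4)
Step 3: +2 fires, +4 burnt (F count now 2)
Step 4: +4 fires, +2 burnt (F count now 4)
Step 5: +4 fires, +4 burnt (F count now 4)
Step 6: +2 fires, +4 burnt (F count now 2)
Step 7: +1 fires, +2 burnt (F count now 1)
Step 8: +0 fires, +1 burnt (F count now 0)
Fire out after step 8
Initially T: 22, now '.': 28
Total burnt (originally-T cells now '.'): 20

Answer: 20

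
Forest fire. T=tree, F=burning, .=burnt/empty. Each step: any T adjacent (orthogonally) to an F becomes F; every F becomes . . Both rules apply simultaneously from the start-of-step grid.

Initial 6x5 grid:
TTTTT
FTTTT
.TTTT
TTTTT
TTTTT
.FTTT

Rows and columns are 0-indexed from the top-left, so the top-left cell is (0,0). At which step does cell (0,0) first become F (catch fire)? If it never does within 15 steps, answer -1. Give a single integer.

Step 1: cell (0,0)='F' (+4 fires, +2 burnt)
  -> target ignites at step 1
Step 2: cell (0,0)='.' (+7 fires, +4 burnt)
Step 3: cell (0,0)='.' (+7 fires, +7 burnt)
Step 4: cell (0,0)='.' (+5 fires, +7 burnt)
Step 5: cell (0,0)='.' (+3 fires, +5 burnt)
Step 6: cell (0,0)='.' (+0 fires, +3 burnt)
  fire out at step 6

1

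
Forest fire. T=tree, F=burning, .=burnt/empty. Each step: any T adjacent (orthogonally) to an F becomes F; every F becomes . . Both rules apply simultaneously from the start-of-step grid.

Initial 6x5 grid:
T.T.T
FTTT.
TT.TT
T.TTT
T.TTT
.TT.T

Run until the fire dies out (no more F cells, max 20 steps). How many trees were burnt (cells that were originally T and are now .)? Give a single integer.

Step 1: +3 fires, +1 burnt (F count now 3)
Step 2: +3 fires, +3 burnt (F count now 3)
Step 3: +3 fires, +3 burnt (F count now 3)
Step 4: +1 fires, +3 burnt (F count now 1)
Step 5: +2 fires, +1 burnt (F count now 2)
Step 6: +3 fires, +2 burnt (F count now 3)
Step 7: +2 fires, +3 burnt (F count now 2)
Step 8: +2 fires, +2 burnt (F count now 2)
Step 9: +1 fires, +2 burnt (F count now 1)
Step 10: +0 fires, +1 burnt (F count now 0)
Fire out after step 10
Initially T: 21, now '.': 29
Total burnt (originally-T cells now '.'): 20

Answer: 20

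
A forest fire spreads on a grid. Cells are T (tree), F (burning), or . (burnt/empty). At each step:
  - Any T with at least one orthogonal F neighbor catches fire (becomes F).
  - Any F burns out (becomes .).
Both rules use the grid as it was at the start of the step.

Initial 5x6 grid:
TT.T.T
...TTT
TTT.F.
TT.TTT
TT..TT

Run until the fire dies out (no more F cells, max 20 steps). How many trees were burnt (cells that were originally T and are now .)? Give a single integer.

Step 1: +2 fires, +1 burnt (F count now 2)
Step 2: +5 fires, +2 burnt (F count now 5)
Step 3: +3 fires, +5 burnt (F count now 3)
Step 4: +0 fires, +3 burnt (F count now 0)
Fire out after step 4
Initially T: 19, now '.': 21
Total burnt (originally-T cells now '.'): 10

Answer: 10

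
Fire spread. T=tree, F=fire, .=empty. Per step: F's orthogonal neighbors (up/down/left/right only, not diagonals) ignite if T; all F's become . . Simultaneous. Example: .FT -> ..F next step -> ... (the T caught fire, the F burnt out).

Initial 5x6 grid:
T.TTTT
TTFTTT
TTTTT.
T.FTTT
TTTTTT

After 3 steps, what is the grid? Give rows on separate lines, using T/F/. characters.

Step 1: 6 trees catch fire, 2 burn out
  T.FTTT
  TF.FTT
  TTFTT.
  T..FTT
  TTFTTT
Step 2: 8 trees catch fire, 6 burn out
  T..FTT
  F...FT
  TF.FT.
  T...FT
  TF.FTT
Step 3: 8 trees catch fire, 8 burn out
  F...FT
  .....F
  F...F.
  T....F
  F...FT

F...FT
.....F
F...F.
T....F
F...FT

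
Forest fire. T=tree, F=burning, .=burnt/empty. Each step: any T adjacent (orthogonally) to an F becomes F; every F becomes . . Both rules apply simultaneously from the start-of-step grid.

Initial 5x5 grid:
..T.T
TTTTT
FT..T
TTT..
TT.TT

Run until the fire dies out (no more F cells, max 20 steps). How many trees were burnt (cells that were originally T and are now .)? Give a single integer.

Answer: 14

Derivation:
Step 1: +3 fires, +1 burnt (F count now 3)
Step 2: +3 fires, +3 burnt (F count now 3)
Step 3: +3 fires, +3 burnt (F count now 3)
Step 4: +2 fires, +3 burnt (F count now 2)
Step 5: +1 fires, +2 burnt (F count now 1)
Step 6: +2 fires, +1 burnt (F count now 2)
Step 7: +0 fires, +2 burnt (F count now 0)
Fire out after step 7
Initially T: 16, now '.': 23
Total burnt (originally-T cells now '.'): 14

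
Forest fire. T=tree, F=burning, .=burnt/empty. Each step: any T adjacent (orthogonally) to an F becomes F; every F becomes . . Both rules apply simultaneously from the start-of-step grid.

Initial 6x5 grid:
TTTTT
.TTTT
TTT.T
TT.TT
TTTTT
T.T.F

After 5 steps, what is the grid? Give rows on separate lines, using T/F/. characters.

Step 1: 1 trees catch fire, 1 burn out
  TTTTT
  .TTTT
  TTT.T
  TT.TT
  TTTTF
  T.T..
Step 2: 2 trees catch fire, 1 burn out
  TTTTT
  .TTTT
  TTT.T
  TT.TF
  TTTF.
  T.T..
Step 3: 3 trees catch fire, 2 burn out
  TTTTT
  .TTTT
  TTT.F
  TT.F.
  TTF..
  T.T..
Step 4: 3 trees catch fire, 3 burn out
  TTTTT
  .TTTF
  TTT..
  TT...
  TF...
  T.F..
Step 5: 4 trees catch fire, 3 burn out
  TTTTF
  .TTF.
  TTT..
  TF...
  F....
  T....

TTTTF
.TTF.
TTT..
TF...
F....
T....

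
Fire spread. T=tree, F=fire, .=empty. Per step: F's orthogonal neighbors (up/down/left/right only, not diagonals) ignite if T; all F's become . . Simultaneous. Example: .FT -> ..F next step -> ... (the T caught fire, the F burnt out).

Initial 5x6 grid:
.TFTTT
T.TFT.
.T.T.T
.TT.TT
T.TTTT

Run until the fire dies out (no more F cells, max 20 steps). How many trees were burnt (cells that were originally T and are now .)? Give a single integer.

Answer: 7

Derivation:
Step 1: +5 fires, +2 burnt (F count now 5)
Step 2: +1 fires, +5 burnt (F count now 1)
Step 3: +1 fires, +1 burnt (F count now 1)
Step 4: +0 fires, +1 burnt (F count now 0)
Fire out after step 4
Initially T: 19, now '.': 18
Total burnt (originally-T cells now '.'): 7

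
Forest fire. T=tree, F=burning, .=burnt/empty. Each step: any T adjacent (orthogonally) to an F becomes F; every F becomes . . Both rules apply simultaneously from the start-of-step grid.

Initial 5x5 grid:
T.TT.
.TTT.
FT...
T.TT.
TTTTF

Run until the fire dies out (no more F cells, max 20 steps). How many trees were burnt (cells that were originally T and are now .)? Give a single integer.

Answer: 13

Derivation:
Step 1: +3 fires, +2 burnt (F count now 3)
Step 2: +4 fires, +3 burnt (F count now 4)
Step 3: +3 fires, +4 burnt (F count now 3)
Step 4: +2 fires, +3 burnt (F count now 2)
Step 5: +1 fires, +2 burnt (F count now 1)
Step 6: +0 fires, +1 burnt (F count now 0)
Fire out after step 6
Initially T: 14, now '.': 24
Total burnt (originally-T cells now '.'): 13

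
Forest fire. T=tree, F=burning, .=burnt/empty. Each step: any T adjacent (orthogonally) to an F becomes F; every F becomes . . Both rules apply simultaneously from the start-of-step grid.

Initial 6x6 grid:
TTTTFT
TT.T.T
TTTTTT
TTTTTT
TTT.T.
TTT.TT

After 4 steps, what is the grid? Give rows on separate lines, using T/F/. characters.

Step 1: 2 trees catch fire, 1 burn out
  TTTF.F
  TT.T.T
  TTTTTT
  TTTTTT
  TTT.T.
  TTT.TT
Step 2: 3 trees catch fire, 2 burn out
  TTF...
  TT.F.F
  TTTTTT
  TTTTTT
  TTT.T.
  TTT.TT
Step 3: 3 trees catch fire, 3 burn out
  TF....
  TT....
  TTTFTF
  TTTTTT
  TTT.T.
  TTT.TT
Step 4: 6 trees catch fire, 3 burn out
  F.....
  TF....
  TTF.F.
  TTTFTF
  TTT.T.
  TTT.TT

F.....
TF....
TTF.F.
TTTFTF
TTT.T.
TTT.TT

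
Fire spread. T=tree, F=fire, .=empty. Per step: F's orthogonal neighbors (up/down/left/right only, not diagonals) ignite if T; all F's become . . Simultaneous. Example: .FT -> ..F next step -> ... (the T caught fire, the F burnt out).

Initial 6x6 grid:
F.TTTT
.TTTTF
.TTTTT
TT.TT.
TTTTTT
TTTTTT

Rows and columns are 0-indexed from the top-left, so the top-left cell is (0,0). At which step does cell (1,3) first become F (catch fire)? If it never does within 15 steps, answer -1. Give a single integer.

Step 1: cell (1,3)='T' (+3 fires, +2 burnt)
Step 2: cell (1,3)='F' (+3 fires, +3 burnt)
  -> target ignites at step 2
Step 3: cell (1,3)='.' (+4 fires, +3 burnt)
Step 4: cell (1,3)='.' (+5 fires, +4 burnt)
Step 5: cell (1,3)='.' (+4 fires, +5 burnt)
Step 6: cell (1,3)='.' (+4 fires, +4 burnt)
Step 7: cell (1,3)='.' (+3 fires, +4 burnt)
Step 8: cell (1,3)='.' (+2 fires, +3 burnt)
Step 9: cell (1,3)='.' (+1 fires, +2 burnt)
Step 10: cell (1,3)='.' (+0 fires, +1 burnt)
  fire out at step 10

2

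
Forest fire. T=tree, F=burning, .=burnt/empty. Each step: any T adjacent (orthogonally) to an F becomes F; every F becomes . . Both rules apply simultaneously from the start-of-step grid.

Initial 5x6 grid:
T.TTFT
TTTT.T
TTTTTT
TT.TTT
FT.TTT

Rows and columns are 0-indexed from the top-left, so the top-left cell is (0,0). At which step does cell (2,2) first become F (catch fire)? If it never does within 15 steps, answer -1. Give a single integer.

Step 1: cell (2,2)='T' (+4 fires, +2 burnt)
Step 2: cell (2,2)='T' (+5 fires, +4 burnt)
Step 3: cell (2,2)='T' (+5 fires, +5 burnt)
Step 4: cell (2,2)='F' (+6 fires, +5 burnt)
  -> target ignites at step 4
Step 5: cell (2,2)='.' (+3 fires, +6 burnt)
Step 6: cell (2,2)='.' (+1 fires, +3 burnt)
Step 7: cell (2,2)='.' (+0 fires, +1 burnt)
  fire out at step 7

4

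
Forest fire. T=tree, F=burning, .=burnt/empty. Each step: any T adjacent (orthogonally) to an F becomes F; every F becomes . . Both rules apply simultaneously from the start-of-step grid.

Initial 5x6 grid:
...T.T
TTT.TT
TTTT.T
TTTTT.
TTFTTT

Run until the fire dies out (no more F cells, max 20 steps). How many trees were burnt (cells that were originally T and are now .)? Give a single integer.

Step 1: +3 fires, +1 burnt (F count now 3)
Step 2: +5 fires, +3 burnt (F count now 5)
Step 3: +6 fires, +5 burnt (F count now 6)
Step 4: +2 fires, +6 burnt (F count now 2)
Step 5: +1 fires, +2 burnt (F count now 1)
Step 6: +0 fires, +1 burnt (F count now 0)
Fire out after step 6
Initially T: 22, now '.': 25
Total burnt (originally-T cells now '.'): 17

Answer: 17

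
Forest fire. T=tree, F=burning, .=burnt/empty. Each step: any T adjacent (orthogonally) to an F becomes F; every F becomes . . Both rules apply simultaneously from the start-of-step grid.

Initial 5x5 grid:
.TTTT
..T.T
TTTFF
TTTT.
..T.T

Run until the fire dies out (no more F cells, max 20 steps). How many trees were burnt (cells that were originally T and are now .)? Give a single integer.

Answer: 14

Derivation:
Step 1: +3 fires, +2 burnt (F count now 3)
Step 2: +4 fires, +3 burnt (F count now 4)
Step 3: +5 fires, +4 burnt (F count now 5)
Step 4: +2 fires, +5 burnt (F count now 2)
Step 5: +0 fires, +2 burnt (F count now 0)
Fire out after step 5
Initially T: 15, now '.': 24
Total burnt (originally-T cells now '.'): 14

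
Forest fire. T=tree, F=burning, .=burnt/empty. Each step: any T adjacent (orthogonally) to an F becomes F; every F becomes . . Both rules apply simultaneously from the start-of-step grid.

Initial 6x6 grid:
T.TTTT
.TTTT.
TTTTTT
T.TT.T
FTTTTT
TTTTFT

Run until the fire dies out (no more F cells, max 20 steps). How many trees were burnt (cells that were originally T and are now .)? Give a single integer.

Step 1: +6 fires, +2 burnt (F count now 6)
Step 2: +6 fires, +6 burnt (F count now 6)
Step 3: +4 fires, +6 burnt (F count now 4)
Step 4: +4 fires, +4 burnt (F count now 4)
Step 5: +3 fires, +4 burnt (F count now 3)
Step 6: +3 fires, +3 burnt (F count now 3)
Step 7: +1 fires, +3 burnt (F count now 1)
Step 8: +1 fires, +1 burnt (F count now 1)
Step 9: +0 fires, +1 burnt (F count now 0)
Fire out after step 9
Initially T: 29, now '.': 35
Total burnt (originally-T cells now '.'): 28

Answer: 28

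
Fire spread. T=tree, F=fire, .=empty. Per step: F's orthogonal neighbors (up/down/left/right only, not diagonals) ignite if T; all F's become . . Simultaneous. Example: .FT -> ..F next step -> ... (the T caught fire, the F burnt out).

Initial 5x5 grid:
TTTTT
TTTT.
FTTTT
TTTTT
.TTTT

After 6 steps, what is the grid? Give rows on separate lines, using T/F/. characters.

Step 1: 3 trees catch fire, 1 burn out
  TTTTT
  FTTT.
  .FTTT
  FTTTT
  .TTTT
Step 2: 4 trees catch fire, 3 burn out
  FTTTT
  .FTT.
  ..FTT
  .FTTT
  .TTTT
Step 3: 5 trees catch fire, 4 burn out
  .FTTT
  ..FT.
  ...FT
  ..FTT
  .FTTT
Step 4: 5 trees catch fire, 5 burn out
  ..FTT
  ...F.
  ....F
  ...FT
  ..FTT
Step 5: 3 trees catch fire, 5 burn out
  ...FT
  .....
  .....
  ....F
  ...FT
Step 6: 2 trees catch fire, 3 burn out
  ....F
  .....
  .....
  .....
  ....F

....F
.....
.....
.....
....F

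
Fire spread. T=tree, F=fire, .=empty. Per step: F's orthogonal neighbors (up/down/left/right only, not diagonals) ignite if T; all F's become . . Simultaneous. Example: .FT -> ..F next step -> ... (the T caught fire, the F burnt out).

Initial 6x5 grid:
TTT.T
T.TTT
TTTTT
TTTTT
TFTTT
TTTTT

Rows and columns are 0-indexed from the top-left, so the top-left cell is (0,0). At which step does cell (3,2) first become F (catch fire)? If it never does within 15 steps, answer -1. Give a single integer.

Step 1: cell (3,2)='T' (+4 fires, +1 burnt)
Step 2: cell (3,2)='F' (+6 fires, +4 burnt)
  -> target ignites at step 2
Step 3: cell (3,2)='.' (+5 fires, +6 burnt)
Step 4: cell (3,2)='.' (+5 fires, +5 burnt)
Step 5: cell (3,2)='.' (+4 fires, +5 burnt)
Step 6: cell (3,2)='.' (+2 fires, +4 burnt)
Step 7: cell (3,2)='.' (+1 fires, +2 burnt)
Step 8: cell (3,2)='.' (+0 fires, +1 burnt)
  fire out at step 8

2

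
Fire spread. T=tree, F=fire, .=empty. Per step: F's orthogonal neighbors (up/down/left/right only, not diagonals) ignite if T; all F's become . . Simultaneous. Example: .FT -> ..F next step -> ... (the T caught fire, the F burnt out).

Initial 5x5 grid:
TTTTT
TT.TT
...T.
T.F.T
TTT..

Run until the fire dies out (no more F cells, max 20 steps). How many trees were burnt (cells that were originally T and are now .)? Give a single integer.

Answer: 4

Derivation:
Step 1: +1 fires, +1 burnt (F count now 1)
Step 2: +1 fires, +1 burnt (F count now 1)
Step 3: +1 fires, +1 burnt (F count now 1)
Step 4: +1 fires, +1 burnt (F count now 1)
Step 5: +0 fires, +1 burnt (F count now 0)
Fire out after step 5
Initially T: 15, now '.': 14
Total burnt (originally-T cells now '.'): 4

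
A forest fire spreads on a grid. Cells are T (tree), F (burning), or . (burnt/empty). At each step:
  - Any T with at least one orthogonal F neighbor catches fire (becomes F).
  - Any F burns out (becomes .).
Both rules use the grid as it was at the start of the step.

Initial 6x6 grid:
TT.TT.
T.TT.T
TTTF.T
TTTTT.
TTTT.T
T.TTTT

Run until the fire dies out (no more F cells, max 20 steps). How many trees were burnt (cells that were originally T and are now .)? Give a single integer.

Answer: 25

Derivation:
Step 1: +3 fires, +1 burnt (F count now 3)
Step 2: +6 fires, +3 burnt (F count now 6)
Step 3: +5 fires, +6 burnt (F count now 5)
Step 4: +5 fires, +5 burnt (F count now 5)
Step 5: +3 fires, +5 burnt (F count now 3)
Step 6: +3 fires, +3 burnt (F count now 3)
Step 7: +0 fires, +3 burnt (F count now 0)
Fire out after step 7
Initially T: 27, now '.': 34
Total burnt (originally-T cells now '.'): 25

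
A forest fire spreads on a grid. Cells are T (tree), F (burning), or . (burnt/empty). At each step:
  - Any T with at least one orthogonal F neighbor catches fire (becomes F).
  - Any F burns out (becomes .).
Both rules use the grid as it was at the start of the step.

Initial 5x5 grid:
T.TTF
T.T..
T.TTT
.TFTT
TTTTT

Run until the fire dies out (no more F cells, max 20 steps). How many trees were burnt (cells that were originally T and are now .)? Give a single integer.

Answer: 14

Derivation:
Step 1: +5 fires, +2 burnt (F count now 5)
Step 2: +6 fires, +5 burnt (F count now 6)
Step 3: +3 fires, +6 burnt (F count now 3)
Step 4: +0 fires, +3 burnt (F count now 0)
Fire out after step 4
Initially T: 17, now '.': 22
Total burnt (originally-T cells now '.'): 14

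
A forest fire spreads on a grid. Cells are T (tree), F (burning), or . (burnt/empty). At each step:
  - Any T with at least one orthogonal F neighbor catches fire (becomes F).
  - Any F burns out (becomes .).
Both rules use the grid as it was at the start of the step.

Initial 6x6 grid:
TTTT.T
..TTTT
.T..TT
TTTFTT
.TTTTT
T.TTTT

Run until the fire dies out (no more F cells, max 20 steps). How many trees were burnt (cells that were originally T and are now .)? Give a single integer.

Answer: 26

Derivation:
Step 1: +3 fires, +1 burnt (F count now 3)
Step 2: +6 fires, +3 burnt (F count now 6)
Step 3: +8 fires, +6 burnt (F count now 8)
Step 4: +3 fires, +8 burnt (F count now 3)
Step 5: +3 fires, +3 burnt (F count now 3)
Step 6: +1 fires, +3 burnt (F count now 1)
Step 7: +1 fires, +1 burnt (F count now 1)
Step 8: +1 fires, +1 burnt (F count now 1)
Step 9: +0 fires, +1 burnt (F count now 0)
Fire out after step 9
Initially T: 27, now '.': 35
Total burnt (originally-T cells now '.'): 26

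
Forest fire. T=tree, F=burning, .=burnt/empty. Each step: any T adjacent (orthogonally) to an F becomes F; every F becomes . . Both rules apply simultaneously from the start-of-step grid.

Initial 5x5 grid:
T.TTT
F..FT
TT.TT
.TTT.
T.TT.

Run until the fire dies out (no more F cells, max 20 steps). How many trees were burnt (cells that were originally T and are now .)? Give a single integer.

Answer: 14

Derivation:
Step 1: +5 fires, +2 burnt (F count now 5)
Step 2: +5 fires, +5 burnt (F count now 5)
Step 3: +3 fires, +5 burnt (F count now 3)
Step 4: +1 fires, +3 burnt (F count now 1)
Step 5: +0 fires, +1 burnt (F count now 0)
Fire out after step 5
Initially T: 15, now '.': 24
Total burnt (originally-T cells now '.'): 14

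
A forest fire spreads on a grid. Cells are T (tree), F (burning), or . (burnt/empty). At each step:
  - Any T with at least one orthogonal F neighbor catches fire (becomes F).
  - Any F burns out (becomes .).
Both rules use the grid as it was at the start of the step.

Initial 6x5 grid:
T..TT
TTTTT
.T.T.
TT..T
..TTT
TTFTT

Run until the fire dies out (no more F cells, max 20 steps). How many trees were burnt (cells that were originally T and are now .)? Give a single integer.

Answer: 8

Derivation:
Step 1: +3 fires, +1 burnt (F count now 3)
Step 2: +3 fires, +3 burnt (F count now 3)
Step 3: +1 fires, +3 burnt (F count now 1)
Step 4: +1 fires, +1 burnt (F count now 1)
Step 5: +0 fires, +1 burnt (F count now 0)
Fire out after step 5
Initially T: 20, now '.': 18
Total burnt (originally-T cells now '.'): 8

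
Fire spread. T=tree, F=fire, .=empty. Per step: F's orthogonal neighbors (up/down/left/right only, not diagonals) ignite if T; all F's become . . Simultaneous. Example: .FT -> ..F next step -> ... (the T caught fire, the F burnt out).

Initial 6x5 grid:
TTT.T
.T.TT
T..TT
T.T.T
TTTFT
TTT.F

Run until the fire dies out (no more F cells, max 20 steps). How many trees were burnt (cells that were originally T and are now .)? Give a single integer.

Answer: 16

Derivation:
Step 1: +2 fires, +2 burnt (F count now 2)
Step 2: +4 fires, +2 burnt (F count now 4)
Step 3: +3 fires, +4 burnt (F count now 3)
Step 4: +4 fires, +3 burnt (F count now 4)
Step 5: +3 fires, +4 burnt (F count now 3)
Step 6: +0 fires, +3 burnt (F count now 0)
Fire out after step 6
Initially T: 20, now '.': 26
Total burnt (originally-T cells now '.'): 16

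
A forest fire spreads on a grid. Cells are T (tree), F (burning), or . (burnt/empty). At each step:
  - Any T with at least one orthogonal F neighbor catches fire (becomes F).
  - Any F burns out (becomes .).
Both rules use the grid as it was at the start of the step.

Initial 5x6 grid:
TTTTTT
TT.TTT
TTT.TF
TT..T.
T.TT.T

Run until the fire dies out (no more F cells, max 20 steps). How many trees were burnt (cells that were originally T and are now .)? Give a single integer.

Answer: 19

Derivation:
Step 1: +2 fires, +1 burnt (F count now 2)
Step 2: +3 fires, +2 burnt (F count now 3)
Step 3: +2 fires, +3 burnt (F count now 2)
Step 4: +1 fires, +2 burnt (F count now 1)
Step 5: +1 fires, +1 burnt (F count now 1)
Step 6: +1 fires, +1 burnt (F count now 1)
Step 7: +2 fires, +1 burnt (F count now 2)
Step 8: +2 fires, +2 burnt (F count now 2)
Step 9: +3 fires, +2 burnt (F count now 3)
Step 10: +1 fires, +3 burnt (F count now 1)
Step 11: +1 fires, +1 burnt (F count now 1)
Step 12: +0 fires, +1 burnt (F count now 0)
Fire out after step 12
Initially T: 22, now '.': 27
Total burnt (originally-T cells now '.'): 19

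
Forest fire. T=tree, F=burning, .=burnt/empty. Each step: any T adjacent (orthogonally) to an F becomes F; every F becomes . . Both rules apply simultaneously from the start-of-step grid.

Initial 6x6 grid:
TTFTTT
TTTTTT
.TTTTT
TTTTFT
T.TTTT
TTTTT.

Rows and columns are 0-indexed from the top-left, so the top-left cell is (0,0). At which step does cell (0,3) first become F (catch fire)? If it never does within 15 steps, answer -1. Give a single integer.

Step 1: cell (0,3)='F' (+7 fires, +2 burnt)
  -> target ignites at step 1
Step 2: cell (0,3)='.' (+12 fires, +7 burnt)
Step 3: cell (0,3)='.' (+7 fires, +12 burnt)
Step 4: cell (0,3)='.' (+2 fires, +7 burnt)
Step 5: cell (0,3)='.' (+2 fires, +2 burnt)
Step 6: cell (0,3)='.' (+1 fires, +2 burnt)
Step 7: cell (0,3)='.' (+0 fires, +1 burnt)
  fire out at step 7

1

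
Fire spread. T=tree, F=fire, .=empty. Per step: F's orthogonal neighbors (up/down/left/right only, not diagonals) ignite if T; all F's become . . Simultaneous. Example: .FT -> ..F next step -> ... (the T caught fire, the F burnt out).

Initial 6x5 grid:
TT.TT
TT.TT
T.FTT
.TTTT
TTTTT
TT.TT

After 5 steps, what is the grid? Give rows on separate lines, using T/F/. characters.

Step 1: 2 trees catch fire, 1 burn out
  TT.TT
  TT.TT
  T..FT
  .TFTT
  TTTTT
  TT.TT
Step 2: 5 trees catch fire, 2 burn out
  TT.TT
  TT.FT
  T...F
  .F.FT
  TTFTT
  TT.TT
Step 3: 5 trees catch fire, 5 burn out
  TT.FT
  TT..F
  T....
  ....F
  TF.FT
  TT.TT
Step 4: 5 trees catch fire, 5 burn out
  TT..F
  TT...
  T....
  .....
  F...F
  TF.FT
Step 5: 2 trees catch fire, 5 burn out
  TT...
  TT...
  T....
  .....
  .....
  F...F

TT...
TT...
T....
.....
.....
F...F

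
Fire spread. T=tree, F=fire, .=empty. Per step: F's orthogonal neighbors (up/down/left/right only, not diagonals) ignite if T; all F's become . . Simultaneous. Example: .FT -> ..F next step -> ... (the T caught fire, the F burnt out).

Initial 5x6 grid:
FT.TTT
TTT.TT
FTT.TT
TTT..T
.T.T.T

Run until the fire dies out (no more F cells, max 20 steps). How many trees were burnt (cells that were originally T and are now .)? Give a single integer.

Answer: 10

Derivation:
Step 1: +4 fires, +2 burnt (F count now 4)
Step 2: +3 fires, +4 burnt (F count now 3)
Step 3: +3 fires, +3 burnt (F count now 3)
Step 4: +0 fires, +3 burnt (F count now 0)
Fire out after step 4
Initially T: 20, now '.': 20
Total burnt (originally-T cells now '.'): 10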